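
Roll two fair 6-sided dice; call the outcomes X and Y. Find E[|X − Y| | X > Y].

7/3

P(X > Y) = 5/12.
Summing |X−Y|·P(x,y) over outcomes with X > Y gives 35/36.
E[|X − Y| | X > Y] = (35/36) / (5/12) = 7/3.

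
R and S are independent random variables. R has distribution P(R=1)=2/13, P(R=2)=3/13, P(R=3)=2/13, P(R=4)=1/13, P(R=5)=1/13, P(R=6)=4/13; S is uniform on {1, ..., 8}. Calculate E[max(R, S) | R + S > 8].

P(R + S > 8) = 47/104.
Summing max(R,S)·P(x,y) over outcomes with R + S > 8 gives 79/26.
E[max(R, S) | R + S > 8] = (79/26) / (47/104) = 316/47.

316/47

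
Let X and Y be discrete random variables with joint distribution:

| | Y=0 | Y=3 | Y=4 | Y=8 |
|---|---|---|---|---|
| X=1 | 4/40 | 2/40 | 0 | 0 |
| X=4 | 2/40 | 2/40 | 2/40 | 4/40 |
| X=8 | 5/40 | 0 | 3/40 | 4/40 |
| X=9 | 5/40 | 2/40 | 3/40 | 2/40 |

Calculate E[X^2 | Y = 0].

761/16

P(Y = 0) = 2/5.
Σ X^2·P over the event = 1·(4/40) + 16·(2/40) + 64·(5/40) + 81·(5/40) = 761/40.
E[X^2 | Y = 0] = (761/40) / (2/5) = 761/16.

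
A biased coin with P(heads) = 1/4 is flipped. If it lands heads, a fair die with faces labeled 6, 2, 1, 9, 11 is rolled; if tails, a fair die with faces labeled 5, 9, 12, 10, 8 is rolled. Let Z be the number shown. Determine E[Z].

E[Z | heads] = (6+2+1+9+11)/5 = 29/5.
E[Z | tails] = (5+9+12+10+8)/5 = 44/5.
E[Z] = (1/4)·(29/5) + (3/4)·(44/5) = 161/20.

161/20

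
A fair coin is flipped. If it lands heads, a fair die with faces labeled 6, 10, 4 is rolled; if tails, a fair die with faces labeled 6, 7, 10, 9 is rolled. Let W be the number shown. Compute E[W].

E[W | heads] = (6+10+4)/3 = 20/3.
E[W | tails] = (6+7+10+9)/4 = 8.
E[W] = (1/2)·(20/3) + (1/2)·(8) = 22/3.

22/3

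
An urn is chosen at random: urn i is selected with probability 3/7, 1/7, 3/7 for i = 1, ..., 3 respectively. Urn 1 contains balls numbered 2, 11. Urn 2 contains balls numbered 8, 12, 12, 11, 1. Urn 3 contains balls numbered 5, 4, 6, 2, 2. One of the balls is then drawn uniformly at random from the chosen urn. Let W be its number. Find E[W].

E[W | urn 1] = (2+11)/2 = 13/2.
E[W | urn 2] = (8+12+12+11+1)/5 = 44/5.
E[W | urn 3] = (5+4+6+2+2)/5 = 19/5.
By the law of total expectation,
E[W] = (3/7)·(13/2) + (1/7)·(44/5) + (3/7)·(19/5) = 397/70.

397/70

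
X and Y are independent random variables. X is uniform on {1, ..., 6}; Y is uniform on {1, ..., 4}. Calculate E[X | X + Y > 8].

17/3

Outcomes with X + Y > 8: (5,4), (6,3), (6,4), each with probability 1/24.
E[X | X + Y > 8] = (5 + 6 + 6) / 3 = 17/3.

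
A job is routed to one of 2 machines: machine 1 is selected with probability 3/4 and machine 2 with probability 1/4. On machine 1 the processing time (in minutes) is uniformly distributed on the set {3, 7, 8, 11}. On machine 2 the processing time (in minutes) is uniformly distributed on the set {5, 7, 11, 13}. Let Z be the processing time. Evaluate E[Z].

123/16

E[Z | machine 1] = (3+7+8+11)/4 = 29/4.
E[Z | machine 2] = (5+7+11+13)/4 = 9.
E[Z] = (3/4)·(29/4) + (1/4)·(9) = 123/16.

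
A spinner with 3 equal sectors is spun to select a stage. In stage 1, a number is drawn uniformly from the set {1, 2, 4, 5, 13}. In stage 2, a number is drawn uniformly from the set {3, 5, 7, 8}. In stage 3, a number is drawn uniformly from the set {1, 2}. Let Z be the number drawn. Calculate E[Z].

49/12

E[Z | stage 1] = (1+2+4+5+13)/5 = 5.
E[Z | stage 2] = (3+5+7+8)/4 = 23/4.
E[Z | stage 3] = (1+2)/2 = 3/2.
E[Z] = (1/3)·(5) + (1/3)·(23/4) + (1/3)·(3/2) = 49/12.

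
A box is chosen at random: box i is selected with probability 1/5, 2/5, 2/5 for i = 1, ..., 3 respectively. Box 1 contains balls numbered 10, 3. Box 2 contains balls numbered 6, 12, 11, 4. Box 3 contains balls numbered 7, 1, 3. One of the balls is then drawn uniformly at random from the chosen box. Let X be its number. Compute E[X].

E[X | box 1] = (10+3)/2 = 13/2.
E[X | box 2] = (6+12+11+4)/4 = 33/4.
E[X | box 3] = (7+1+3)/3 = 11/3.
By the law of total expectation,
E[X] = (1/5)·(13/2) + (2/5)·(33/4) + (2/5)·(11/3) = 91/15.

91/15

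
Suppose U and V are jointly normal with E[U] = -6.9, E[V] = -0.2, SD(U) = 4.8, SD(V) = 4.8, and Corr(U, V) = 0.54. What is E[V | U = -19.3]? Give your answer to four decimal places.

-6.8960

For a bivariate normal, E[V | U=x] = μ_V + ρ·(σ_V/σ_U)·(x − μ_U).
E[V | U=-19.3] = -0.2 + (0.54)·(4.8/4.8)·(-19.3 − (-6.9)) = -0.2 + (0.54)·(-12.4) = -6.8960.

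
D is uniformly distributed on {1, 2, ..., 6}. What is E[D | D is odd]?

3

Given D is odd, D is equally likely to be any of {1, 3, 5}.
E[D | D is odd] = (1 + 3 + 5) / 3 = 3.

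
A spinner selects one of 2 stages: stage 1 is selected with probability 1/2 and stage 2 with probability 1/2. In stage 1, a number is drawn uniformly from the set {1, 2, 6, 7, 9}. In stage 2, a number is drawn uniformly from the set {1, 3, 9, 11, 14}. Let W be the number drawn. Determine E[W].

E[W | stage 1] = (1+2+6+7+9)/5 = 5.
E[W | stage 2] = (1+3+9+11+14)/5 = 38/5.
By the law of total expectation,
E[W] = (1/2)·(5) + (1/2)·(38/5) = 63/10.

63/10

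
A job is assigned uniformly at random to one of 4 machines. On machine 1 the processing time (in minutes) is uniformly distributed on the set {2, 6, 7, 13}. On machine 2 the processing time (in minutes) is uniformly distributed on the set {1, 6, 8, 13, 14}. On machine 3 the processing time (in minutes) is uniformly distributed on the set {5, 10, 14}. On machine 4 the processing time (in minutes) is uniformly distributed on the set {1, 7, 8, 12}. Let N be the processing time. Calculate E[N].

481/60

E[N | machine 1] = (2+6+7+13)/4 = 7.
E[N | machine 2] = (1+6+8+13+14)/5 = 42/5.
E[N | machine 3] = (5+10+14)/3 = 29/3.
E[N | machine 4] = (1+7+8+12)/4 = 7.
E[N] = (1/4)·(7) + (1/4)·(42/5) + (1/4)·(29/3) + (1/4)·(7) = 481/60.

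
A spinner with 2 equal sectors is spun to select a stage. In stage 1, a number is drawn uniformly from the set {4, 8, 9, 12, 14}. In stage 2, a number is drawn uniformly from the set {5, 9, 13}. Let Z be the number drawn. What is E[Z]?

E[Z | stage 1] = (4+8+9+12+14)/5 = 47/5.
E[Z | stage 2] = (5+9+13)/3 = 9.
E[Z] = (1/2)·(47/5) + (1/2)·(9) = 46/5.

46/5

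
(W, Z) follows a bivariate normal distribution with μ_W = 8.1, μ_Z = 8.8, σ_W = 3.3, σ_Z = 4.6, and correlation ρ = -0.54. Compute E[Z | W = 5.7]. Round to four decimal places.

For a bivariate normal, E[Z | W=x] = μ_Z + ρ·(σ_Z/σ_W)·(x − μ_W).
E[Z | W=5.7] = 8.8 + (-0.54)·(4.6/3.3)·(5.7 − (8.1)) = 8.8 + (-0.752727)·(-2.4) = 10.6065.

10.6065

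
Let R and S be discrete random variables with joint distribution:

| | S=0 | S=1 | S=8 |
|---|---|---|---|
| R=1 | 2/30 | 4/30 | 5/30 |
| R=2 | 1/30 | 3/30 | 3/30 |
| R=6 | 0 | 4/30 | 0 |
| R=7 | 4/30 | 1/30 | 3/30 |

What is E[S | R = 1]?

P(R = 1) = 11/30.
Σ S·P over the event = 0·(2/30) + 1·(4/30) + 8·(5/30) = 22/15.
E[S | R = 1] = (22/15) / (11/30) = 4.

4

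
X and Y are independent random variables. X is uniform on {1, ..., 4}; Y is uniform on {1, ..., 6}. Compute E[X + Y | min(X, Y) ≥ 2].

7

P(min(X, Y) ≥ 2) = 5/8.
Summing (X+Y)·P(x,y) over outcomes with min(X, Y) ≥ 2 gives 35/8.
E[X + Y | min(X, Y) ≥ 2] = (35/8) / (5/8) = 7.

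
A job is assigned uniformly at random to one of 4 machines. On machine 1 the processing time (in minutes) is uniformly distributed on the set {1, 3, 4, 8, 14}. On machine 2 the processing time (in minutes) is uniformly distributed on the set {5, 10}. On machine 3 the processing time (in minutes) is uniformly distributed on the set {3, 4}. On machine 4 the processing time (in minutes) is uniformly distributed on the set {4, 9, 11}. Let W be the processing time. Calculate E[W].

25/4

E[W | machine 1] = (1+3+4+8+14)/5 = 6.
E[W | machine 2] = (5+10)/2 = 15/2.
E[W | machine 3] = (3+4)/2 = 7/2.
E[W | machine 4] = (4+9+11)/3 = 8.
By the law of total expectation,
E[W] = (1/4)·(6) + (1/4)·(15/2) + (1/4)·(7/2) + (1/4)·(8) = 25/4.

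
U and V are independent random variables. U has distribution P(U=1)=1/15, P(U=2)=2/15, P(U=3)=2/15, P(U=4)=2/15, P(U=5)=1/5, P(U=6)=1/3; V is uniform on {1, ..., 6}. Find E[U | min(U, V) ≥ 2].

P(min(U, V) ≥ 2) = 7/9.
Summing U·P(x,y) over outcomes with min(U, V) ≥ 2 gives 7/2.
E[U | min(U, V) ≥ 2] = (7/2) / (7/9) = 9/2.

9/2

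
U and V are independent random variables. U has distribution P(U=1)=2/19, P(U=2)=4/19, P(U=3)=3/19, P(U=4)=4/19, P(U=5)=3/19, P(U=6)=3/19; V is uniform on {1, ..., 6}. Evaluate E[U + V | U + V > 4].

P(U + V > 4) = 97/114.
Summing (U+V)·P(x,y) over outcomes with U + V > 4 gives 749/114.
E[U + V | U + V > 4] = (749/114) / (97/114) = 749/97.

749/97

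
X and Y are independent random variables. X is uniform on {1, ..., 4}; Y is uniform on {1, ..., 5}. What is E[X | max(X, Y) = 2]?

5/3

P(max(X, Y) = 2) = 3/20.
Summing X·P(x,y) over outcomes with max(X, Y) = 2 gives 1/4.
E[X | max(X, Y) = 2] = (1/4) / (3/20) = 5/3.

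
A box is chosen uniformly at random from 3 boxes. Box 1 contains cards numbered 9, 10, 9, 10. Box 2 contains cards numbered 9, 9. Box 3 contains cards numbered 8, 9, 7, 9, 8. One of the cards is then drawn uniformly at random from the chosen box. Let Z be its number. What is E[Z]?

89/10

E[Z | box 1] = (9+10+9+10)/4 = 19/2.
E[Z | box 2] = (9+9)/2 = 9.
E[Z | box 3] = (8+9+7+9+8)/5 = 41/5.
By the law of total expectation,
E[Z] = (1/3)·(19/2) + (1/3)·(9) + (1/3)·(41/5) = 89/10.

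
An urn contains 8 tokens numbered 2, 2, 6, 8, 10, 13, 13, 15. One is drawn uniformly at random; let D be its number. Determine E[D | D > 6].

59/5

P(D > 6) = 5/8.
Σ over the event: 8·1/8 + 10·1/8 + 13·1/4 + 15·1/8 = 59/8.
E[D | D > 6] = (59/8) / (5/8) = 59/5.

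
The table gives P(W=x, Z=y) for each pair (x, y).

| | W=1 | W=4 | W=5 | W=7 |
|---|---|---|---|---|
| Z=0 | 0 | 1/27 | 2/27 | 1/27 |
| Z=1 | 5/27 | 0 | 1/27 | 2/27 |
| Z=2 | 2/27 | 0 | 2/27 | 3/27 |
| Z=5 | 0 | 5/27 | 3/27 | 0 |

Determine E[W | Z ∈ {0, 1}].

P(Z ∈ {0, 1}) = 4/9.
Summing W·P(W=x,Z=y) over the conditioning event gives 5/3.
E[W | Z ∈ {0, 1}] = (5/3) / (4/9) = 15/4.

15/4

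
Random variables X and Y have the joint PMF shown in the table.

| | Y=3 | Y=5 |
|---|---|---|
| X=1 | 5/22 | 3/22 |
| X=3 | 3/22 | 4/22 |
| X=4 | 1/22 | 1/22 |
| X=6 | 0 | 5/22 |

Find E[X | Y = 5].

49/13

P(Y = 5) = 13/22.
Σ X·P over the event = 1·(3/22) + 3·(4/22) + 4·(1/22) + 6·(5/22) = 49/22.
E[X | Y = 5] = (49/22) / (13/22) = 49/13.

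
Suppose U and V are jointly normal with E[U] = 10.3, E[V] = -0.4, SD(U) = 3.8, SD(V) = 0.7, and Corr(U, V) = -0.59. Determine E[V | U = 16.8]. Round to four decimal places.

-1.1064

The regression of V on U has slope ρ·σ_V/σ_U and passes through (μ_U, μ_V).
E[V | U=16.8] = -0.4 + (-0.59)·(0.7/3.8)·(16.8 − (10.3)) = -0.4 + (-0.10868)·(6.5) = -1.1064.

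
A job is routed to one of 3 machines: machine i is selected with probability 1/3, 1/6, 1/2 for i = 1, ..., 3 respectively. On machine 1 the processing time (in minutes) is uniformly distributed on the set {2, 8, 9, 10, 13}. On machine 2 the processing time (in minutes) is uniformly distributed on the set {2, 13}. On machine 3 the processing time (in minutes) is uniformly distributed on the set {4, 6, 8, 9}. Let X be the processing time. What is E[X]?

297/40

E[X | machine 1] = (2+8+9+10+13)/5 = 42/5.
E[X | machine 2] = (2+13)/2 = 15/2.
E[X | machine 3] = (4+6+8+9)/4 = 27/4.
By the law of total expectation,
E[X] = (1/3)·(42/5) + (1/6)·(15/2) + (1/2)·(27/4) = 297/40.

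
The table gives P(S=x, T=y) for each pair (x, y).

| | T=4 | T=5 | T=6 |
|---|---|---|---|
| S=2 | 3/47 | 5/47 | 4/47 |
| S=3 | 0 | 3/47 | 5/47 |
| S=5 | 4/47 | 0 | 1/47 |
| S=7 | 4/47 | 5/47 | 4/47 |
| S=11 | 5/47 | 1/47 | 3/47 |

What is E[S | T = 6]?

89/17

P(T = 6) = 17/47.
Σ S·P over the event = 2·(4/47) + 3·(5/47) + 5·(1/47) + 7·(4/47) + 11·(3/47) = 89/47.
E[S | T = 6] = (89/47) / (17/47) = 89/17.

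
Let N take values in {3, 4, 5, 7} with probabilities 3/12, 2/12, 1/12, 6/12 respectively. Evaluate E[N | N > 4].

P(N > 4) = 7/12.
Σ over the event: 5·1/12 + 7·1/2 = 47/12.
E[N | N > 4] = (47/12) / (7/12) = 47/7.

47/7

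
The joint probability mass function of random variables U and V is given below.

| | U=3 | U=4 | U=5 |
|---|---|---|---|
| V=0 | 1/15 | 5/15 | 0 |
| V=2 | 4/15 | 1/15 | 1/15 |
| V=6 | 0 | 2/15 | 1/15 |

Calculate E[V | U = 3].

8/5

P(U = 3) = 1/3.
Summing V·P(U=x,V=y) over the conditioning event gives 8/15.
E[V | U = 3] = (8/15) / (1/3) = 8/5.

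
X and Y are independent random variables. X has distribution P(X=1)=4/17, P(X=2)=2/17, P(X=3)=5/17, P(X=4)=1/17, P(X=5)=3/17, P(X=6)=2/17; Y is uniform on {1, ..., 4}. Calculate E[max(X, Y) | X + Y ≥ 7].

P(X + Y ≥ 7) = 6/17.
Summing max(X,Y)·P(x,y) over outcomes with X + Y ≥ 7 gives 121/68.
E[max(X, Y) | X + Y ≥ 7] = (121/68) / (6/17) = 121/24.

121/24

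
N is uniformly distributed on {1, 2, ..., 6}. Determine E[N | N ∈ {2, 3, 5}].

P(N ∈ {2, 3, 5}) = 1/2.
Σ over the event: 2·1/6 + 3·1/6 + 5·1/6 = 5/3.
E[N | N ∈ {2, 3, 5}] = (5/3) / (1/2) = 10/3.

10/3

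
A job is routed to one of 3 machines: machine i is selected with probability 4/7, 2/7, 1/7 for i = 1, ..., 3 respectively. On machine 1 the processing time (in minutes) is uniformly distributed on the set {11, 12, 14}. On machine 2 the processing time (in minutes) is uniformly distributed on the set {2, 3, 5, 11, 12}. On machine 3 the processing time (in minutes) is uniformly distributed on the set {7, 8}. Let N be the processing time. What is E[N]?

E[N | machine 1] = (11+12+14)/3 = 37/3.
E[N | machine 2] = (2+3+5+11+12)/5 = 33/5.
E[N | machine 3] = (7+8)/2 = 15/2.
E[N] = (4/7)·(37/3) + (2/7)·(33/5) + (1/7)·(15/2) = 2101/210.

2101/210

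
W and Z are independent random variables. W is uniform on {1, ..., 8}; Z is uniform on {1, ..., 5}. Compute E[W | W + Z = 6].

Outcomes with W + Z = 6: (1,5), (2,4), (3,3), (4,2), (5,1), each with probability 1/40.
E[W | W + Z = 6] = (1 + 2 + 3 + 4 + 5) / 5 = 3.

3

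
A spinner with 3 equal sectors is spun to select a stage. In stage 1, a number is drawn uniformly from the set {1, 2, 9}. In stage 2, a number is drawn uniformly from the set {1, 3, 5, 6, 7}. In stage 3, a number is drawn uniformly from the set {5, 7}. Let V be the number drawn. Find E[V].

24/5

E[V | stage 1] = (1+2+9)/3 = 4.
E[V | stage 2] = (1+3+5+6+7)/5 = 22/5.
E[V | stage 3] = (5+7)/2 = 6.
E[V] = (1/3)·(4) + (1/3)·(22/5) + (1/3)·(6) = 24/5.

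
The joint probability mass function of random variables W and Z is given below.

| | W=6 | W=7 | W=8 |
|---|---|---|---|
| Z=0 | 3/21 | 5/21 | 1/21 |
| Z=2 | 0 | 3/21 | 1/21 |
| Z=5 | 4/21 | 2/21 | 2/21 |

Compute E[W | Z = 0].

61/9

P(Z = 0) = 3/7.
Σ W·P over the event = 6·(3/21) + 7·(5/21) + 8·(1/21) = 61/21.
E[W | Z = 0] = (61/21) / (3/7) = 61/9.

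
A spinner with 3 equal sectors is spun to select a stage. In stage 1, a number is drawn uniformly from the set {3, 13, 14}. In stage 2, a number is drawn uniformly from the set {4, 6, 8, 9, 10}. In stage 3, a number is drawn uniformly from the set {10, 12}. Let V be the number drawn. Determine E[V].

E[V | stage 1] = (3+13+14)/3 = 10.
E[V | stage 2] = (4+6+8+9+10)/5 = 37/5.
E[V | stage 3] = (10+12)/2 = 11.
By the law of total expectation,
E[V] = (1/3)·(10) + (1/3)·(37/5) + (1/3)·(11) = 142/15.

142/15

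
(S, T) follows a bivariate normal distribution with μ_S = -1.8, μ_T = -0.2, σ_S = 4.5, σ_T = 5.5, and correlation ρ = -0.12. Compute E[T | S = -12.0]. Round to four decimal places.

The regression of T on S has slope ρ·σ_T/σ_S and passes through (μ_S, μ_T).
E[T | S=-12.0] = -0.2 + (-0.12)·(5.5/4.5)·(-12.0 − (-1.8)) = -0.2 + (-0.14667)·(-10.2) = 1.2960.

1.2960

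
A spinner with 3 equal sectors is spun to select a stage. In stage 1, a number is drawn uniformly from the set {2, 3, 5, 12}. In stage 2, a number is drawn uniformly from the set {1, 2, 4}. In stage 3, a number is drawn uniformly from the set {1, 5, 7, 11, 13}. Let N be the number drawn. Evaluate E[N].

457/90

E[N | stage 1] = (2+3+5+12)/4 = 11/2.
E[N | stage 2] = (1+2+4)/3 = 7/3.
E[N | stage 3] = (1+5+7+11+13)/5 = 37/5.
E[N] = (1/3)·(11/2) + (1/3)·(7/3) + (1/3)·(37/5) = 457/90.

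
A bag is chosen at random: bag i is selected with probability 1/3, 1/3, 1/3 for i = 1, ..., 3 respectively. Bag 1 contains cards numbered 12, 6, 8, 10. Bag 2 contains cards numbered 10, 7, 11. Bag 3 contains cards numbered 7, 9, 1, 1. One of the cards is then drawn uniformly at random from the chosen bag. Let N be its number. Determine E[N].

137/18

E[N | bag 1] = (12+6+8+10)/4 = 9.
E[N | bag 2] = (10+7+11)/3 = 28/3.
E[N | bag 3] = (7+9+1+1)/4 = 9/2.
By the law of total expectation,
E[N] = (1/3)·(9) + (1/3)·(28/3) + (1/3)·(9/2) = 137/18.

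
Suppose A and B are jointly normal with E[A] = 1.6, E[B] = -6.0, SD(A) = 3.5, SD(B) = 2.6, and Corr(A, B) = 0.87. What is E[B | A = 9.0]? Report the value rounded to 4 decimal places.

-1.2175

The regression of B on A has slope ρ·σ_B/σ_A and passes through (μ_A, μ_B).
E[B | A=9.0] = -6.0 + (0.87)·(2.6/3.5)·(9.0 − (1.6)) = -6.0 + (0.64629)·(7.4) = -1.2175.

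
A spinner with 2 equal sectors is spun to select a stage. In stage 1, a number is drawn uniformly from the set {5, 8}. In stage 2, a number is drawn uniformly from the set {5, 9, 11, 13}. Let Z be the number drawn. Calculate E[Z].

E[Z | stage 1] = (5+8)/2 = 13/2.
E[Z | stage 2] = (5+9+11+13)/4 = 19/2.
E[Z] = (1/2)·(13/2) + (1/2)·(19/2) = 8.

8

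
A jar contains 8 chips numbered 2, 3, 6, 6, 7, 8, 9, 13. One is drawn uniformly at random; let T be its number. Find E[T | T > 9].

P(T > 9) = 1/8.
Σ over the event: 13·1/8 = 13/8.
E[T | T > 9] = (13/8) / (1/8) = 13.

13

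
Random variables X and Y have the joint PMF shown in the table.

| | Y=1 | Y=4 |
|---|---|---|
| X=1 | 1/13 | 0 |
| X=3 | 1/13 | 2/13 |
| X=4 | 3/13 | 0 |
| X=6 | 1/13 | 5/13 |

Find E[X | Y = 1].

P(Y = 1) = 6/13.
Σ X·P over the event = 1·(1/13) + 3·(1/13) + 4·(3/13) + 6·(1/13) = 22/13.
E[X | Y = 1] = (22/13) / (6/13) = 11/3.

11/3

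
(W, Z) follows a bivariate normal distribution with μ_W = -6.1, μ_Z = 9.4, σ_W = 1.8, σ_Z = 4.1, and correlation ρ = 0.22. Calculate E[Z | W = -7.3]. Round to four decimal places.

The regression of Z on W has slope ρ·σ_Z/σ_W and passes through (μ_W, μ_Z).
E[Z | W=-7.3] = 9.4 + (0.22)·(4.1/1.8)·(-7.3 − (-6.1)) = 9.4 + (0.50111)·(-1.2) = 8.7987.

8.7987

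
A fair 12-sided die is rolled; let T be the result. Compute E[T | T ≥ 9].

Given T ≥ 9, T is equally likely to be any of {9, 10, 11, 12}.
E[T | T ≥ 9] = (9 + 10 + 11 + 12) / 4 = 21/2.

21/2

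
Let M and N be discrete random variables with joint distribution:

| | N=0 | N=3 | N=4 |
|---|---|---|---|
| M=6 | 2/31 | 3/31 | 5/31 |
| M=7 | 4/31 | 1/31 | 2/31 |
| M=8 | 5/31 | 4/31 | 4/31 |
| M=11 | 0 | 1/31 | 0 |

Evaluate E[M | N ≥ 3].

P(N ≥ 3) = 20/31.
Σ M·P over the event = 6·(3/31) + 6·(5/31) + 7·(1/31) + 7·(2/31) + 8·(4/31) + 8·(4/31) + 11·(1/31) = 144/31.
E[M | N ≥ 3] = (144/31) / (20/31) = 36/5.

36/5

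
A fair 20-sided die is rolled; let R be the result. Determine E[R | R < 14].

7

P(R < 14) = 13/20.
E[R | R < 14] = (91/20) / (13/20) = 7.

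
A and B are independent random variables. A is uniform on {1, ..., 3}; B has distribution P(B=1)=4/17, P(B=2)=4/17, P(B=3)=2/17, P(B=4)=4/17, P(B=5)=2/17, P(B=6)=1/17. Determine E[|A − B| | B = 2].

P(B = 2) = 4/17.
Summing |A−B|·P(x,y) over outcomes with B = 2 gives 8/51.
E[|A − B| | B = 2] = (8/51) / (4/17) = 2/3.

2/3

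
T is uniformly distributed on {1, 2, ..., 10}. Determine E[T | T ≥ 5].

Given T ≥ 5, T is equally likely to be any of {5, 6, 7, 8, 9, 10}.
E[T | T ≥ 5] = (5 + 6 + 7 + 8 + 9 + 10) / 6 = 15/2.

15/2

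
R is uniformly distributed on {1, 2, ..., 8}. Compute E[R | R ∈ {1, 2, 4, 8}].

P(R ∈ {1, 2, 4, 8}) = 1/2.
Σ over the event: 1·1/8 + 2·1/8 + 4·1/8 + 8·1/8 = 15/8.
E[R | R ∈ {1, 2, 4, 8}] = (15/8) / (1/2) = 15/4.

15/4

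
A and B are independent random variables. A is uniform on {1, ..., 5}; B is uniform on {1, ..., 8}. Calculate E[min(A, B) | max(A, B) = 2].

Outcomes with max(A, B) = 2: (1,2), (2,1), (2,2), each with probability 1/40.
E[min(A, B) | max(A, B) = 2] = (1 + 1 + 2) / 3 = 4/3.

4/3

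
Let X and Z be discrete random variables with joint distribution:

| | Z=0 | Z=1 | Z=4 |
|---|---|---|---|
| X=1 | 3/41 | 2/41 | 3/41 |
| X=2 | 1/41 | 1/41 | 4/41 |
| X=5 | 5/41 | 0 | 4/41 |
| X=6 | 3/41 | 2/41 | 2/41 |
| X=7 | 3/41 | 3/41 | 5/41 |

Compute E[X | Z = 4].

13/3

P(Z = 4) = 18/41.
Σ X·P over the event = 1·(3/41) + 2·(4/41) + 5·(4/41) + 6·(2/41) + 7·(5/41) = 78/41.
E[X | Z = 4] = (78/41) / (18/41) = 13/3.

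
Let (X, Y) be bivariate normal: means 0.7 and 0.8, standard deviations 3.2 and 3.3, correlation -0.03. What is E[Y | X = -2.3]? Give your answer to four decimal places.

E[Y | X=x] = μ_Y + ρ(σ_Y/σ_X)(x − μ_X) for jointly normal variables.
E[Y | X=-2.3] = 0.8 + (-0.03)·(3.3/3.2)·(-2.3 − (0.7)) = 0.8 + (-0.030937)·(-3) = 0.8928.

0.8928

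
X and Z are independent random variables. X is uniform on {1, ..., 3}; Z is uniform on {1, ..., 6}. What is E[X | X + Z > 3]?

32/15

P(X + Z > 3) = 5/6.
Summing X·P(x,y) over outcomes with X + Z > 3 gives 16/9.
E[X | X + Z > 3] = (16/9) / (5/6) = 32/15.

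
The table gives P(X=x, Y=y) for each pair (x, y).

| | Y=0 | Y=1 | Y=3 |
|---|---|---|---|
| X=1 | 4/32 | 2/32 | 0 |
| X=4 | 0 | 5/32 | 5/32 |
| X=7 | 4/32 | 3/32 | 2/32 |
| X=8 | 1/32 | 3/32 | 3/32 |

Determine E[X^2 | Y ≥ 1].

791/23

P(Y ≥ 1) = 23/32.
Σ X^2·P over the event = 1·(2/32) + 16·(5/32) + 16·(5/32) + 49·(3/32) + 49·(2/32) + 64·(3/32) + 64·(3/32) = 791/32.
E[X^2 | Y ≥ 1] = (791/32) / (23/32) = 791/23.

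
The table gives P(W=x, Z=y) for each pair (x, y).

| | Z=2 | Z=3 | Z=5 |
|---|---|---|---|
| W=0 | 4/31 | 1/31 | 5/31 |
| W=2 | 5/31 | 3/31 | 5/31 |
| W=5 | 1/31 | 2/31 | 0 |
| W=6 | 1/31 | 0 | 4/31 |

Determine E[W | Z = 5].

P(Z = 5) = 14/31.
Σ W·P over the event = 0·(5/31) + 2·(5/31) + 6·(4/31) = 34/31.
E[W | Z = 5] = (34/31) / (14/31) = 17/7.

17/7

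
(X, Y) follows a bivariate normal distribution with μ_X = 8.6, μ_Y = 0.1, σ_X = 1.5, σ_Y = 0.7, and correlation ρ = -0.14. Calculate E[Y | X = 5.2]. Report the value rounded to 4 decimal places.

The regression of Y on X has slope ρ·σ_Y/σ_X and passes through (μ_X, μ_Y).
E[Y | X=5.2] = 0.1 + (-0.14)·(0.7/1.5)·(5.2 − (8.6)) = 0.1 + (-0.065333)·(-3.4) = 0.3221.

0.3221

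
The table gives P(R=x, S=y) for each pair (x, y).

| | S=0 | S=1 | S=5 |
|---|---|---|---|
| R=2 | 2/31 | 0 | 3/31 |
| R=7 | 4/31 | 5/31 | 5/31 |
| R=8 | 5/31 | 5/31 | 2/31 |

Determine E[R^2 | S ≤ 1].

P(S ≤ 1) = 21/31.
Σ R^2·P over the event = 4·(2/31) + 49·(4/31) + 49·(5/31) + 64·(5/31) + 64·(5/31) = 1089/31.
E[R^2 | S ≤ 1] = (1089/31) / (21/31) = 363/7.

363/7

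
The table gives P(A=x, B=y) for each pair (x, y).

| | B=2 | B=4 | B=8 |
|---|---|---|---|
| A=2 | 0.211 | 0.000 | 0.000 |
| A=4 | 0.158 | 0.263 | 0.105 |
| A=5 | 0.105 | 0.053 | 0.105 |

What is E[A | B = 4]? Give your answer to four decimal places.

4.1677

P(B = 4) = 0.316.
Σ A·P over the event = 4·(0.263) + 5·(0.053) = 1.317.
E[A | B = 4] = (1.317) / (0.316) = 4.1677.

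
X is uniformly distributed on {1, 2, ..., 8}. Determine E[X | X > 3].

6

Given X > 3, X is equally likely to be any of {4, 5, 6, 7, 8}.
E[X | X > 3] = (4 + 5 + 6 + 7 + 8) / 5 = 6.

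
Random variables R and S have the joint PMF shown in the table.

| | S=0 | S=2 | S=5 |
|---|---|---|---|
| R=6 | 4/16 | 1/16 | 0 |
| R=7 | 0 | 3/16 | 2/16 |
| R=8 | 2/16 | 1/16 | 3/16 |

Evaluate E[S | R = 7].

P(R = 7) = 5/16.
Σ S·P over the event = 2·(3/16) + 5·(2/16) = 1.
E[S | R = 7] = (1) / (5/16) = 16/5.

16/5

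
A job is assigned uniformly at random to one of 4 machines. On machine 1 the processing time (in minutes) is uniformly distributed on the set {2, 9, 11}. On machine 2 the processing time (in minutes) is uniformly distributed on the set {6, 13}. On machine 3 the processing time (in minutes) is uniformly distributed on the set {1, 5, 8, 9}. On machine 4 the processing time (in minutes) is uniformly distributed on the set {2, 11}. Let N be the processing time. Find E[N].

E[N | machine 1] = (2+9+11)/3 = 22/3.
E[N | machine 2] = (6+13)/2 = 19/2.
E[N | machine 3] = (1+5+8+9)/4 = 23/4.
E[N | machine 4] = (2+11)/2 = 13/2.
By the law of total expectation,
E[N] = (1/4)·(22/3) + (1/4)·(19/2) + (1/4)·(23/4) + (1/4)·(13/2) = 349/48.

349/48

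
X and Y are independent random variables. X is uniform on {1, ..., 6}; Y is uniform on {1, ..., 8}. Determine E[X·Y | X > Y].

P(X > Y) = 5/16.
Summing XY·P(x,y) over outcomes with X > Y gives 175/48.
E[X·Y | X > Y] = (175/48) / (5/16) = 35/3.

35/3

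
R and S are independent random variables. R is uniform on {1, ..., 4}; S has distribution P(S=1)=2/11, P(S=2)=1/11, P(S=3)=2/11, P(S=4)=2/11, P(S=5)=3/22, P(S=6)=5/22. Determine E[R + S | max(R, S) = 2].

P(max(R, S) = 2) = 1/11.
Summing (R+S)·P(x,y) over outcomes with max(R, S) = 2 gives 13/44.
E[R + S | max(R, S) = 2] = (13/44) / (1/11) = 13/4.

13/4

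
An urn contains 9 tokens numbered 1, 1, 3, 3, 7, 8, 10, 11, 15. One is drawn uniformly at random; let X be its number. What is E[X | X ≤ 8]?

23/6

P(X ≤ 8) = 2/3.
Σ over the event: 1·2/9 + 3·2/9 + 7·1/9 + 8·1/9 = 23/9.
E[X | X ≤ 8] = (23/9) / (2/3) = 23/6.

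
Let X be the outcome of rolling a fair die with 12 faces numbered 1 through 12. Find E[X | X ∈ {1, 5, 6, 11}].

23/4

P(X ∈ {1, 5, 6, 11}) = 1/3.
Σ over the event: 1·1/12 + 5·1/12 + 6·1/12 + 11·1/12 = 23/12.
E[X | X ∈ {1, 5, 6, 11}] = (23/12) / (1/3) = 23/4.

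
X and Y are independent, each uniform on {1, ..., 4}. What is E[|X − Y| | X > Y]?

P(X > Y) = 3/8.
Summing |X−Y|·P(x,y) over outcomes with X > Y gives 5/8.
E[|X − Y| | X > Y] = (5/8) / (3/8) = 5/3.

5/3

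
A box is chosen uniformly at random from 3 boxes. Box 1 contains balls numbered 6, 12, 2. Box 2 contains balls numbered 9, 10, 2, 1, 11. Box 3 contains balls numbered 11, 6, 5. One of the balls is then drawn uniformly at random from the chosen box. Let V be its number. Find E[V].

E[V | box 1] = (6+12+2)/3 = 20/3.
E[V | box 2] = (9+10+2+1+11)/5 = 33/5.
E[V | box 3] = (11+6+5)/3 = 22/3.
By the law of total expectation,
E[V] = (1/3)·(20/3) + (1/3)·(33/5) + (1/3)·(22/3) = 103/15.

103/15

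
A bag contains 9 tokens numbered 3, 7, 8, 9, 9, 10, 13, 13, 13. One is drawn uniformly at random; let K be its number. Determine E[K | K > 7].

75/7

P(K > 7) = 7/9.
Σ over the event: 8·1/9 + 9·2/9 + 10·1/9 + 13·1/3 = 25/3.
E[K | K > 7] = (25/3) / (7/9) = 75/7.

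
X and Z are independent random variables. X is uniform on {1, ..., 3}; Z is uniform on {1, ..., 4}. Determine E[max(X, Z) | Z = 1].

2

P(Z = 1) = 1/4.
Summing max(X,Z)·P(x,y) over outcomes with Z = 1 gives 1/2.
E[max(X, Z) | Z = 1] = (1/2) / (1/4) = 2.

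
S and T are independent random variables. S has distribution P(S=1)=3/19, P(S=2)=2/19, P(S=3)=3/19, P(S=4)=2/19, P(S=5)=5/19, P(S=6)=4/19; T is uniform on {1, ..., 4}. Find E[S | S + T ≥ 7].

98/19

P(S + T ≥ 7) = 1/2.
Summing S·P(x,y) over outcomes with S + T ≥ 7 gives 49/19.
E[S | S + T ≥ 7] = (49/19) / (1/2) = 98/19.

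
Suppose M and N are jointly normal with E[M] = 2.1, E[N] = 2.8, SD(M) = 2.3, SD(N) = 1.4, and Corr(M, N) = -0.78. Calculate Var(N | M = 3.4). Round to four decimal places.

0.7675

Var(N | M=x) = (1 − ρ²)·σ_N².
Var(N | M=3.4) = (1.4)²·(1 − (-0.78)²) = 1.96·0.3916 = 0.7675.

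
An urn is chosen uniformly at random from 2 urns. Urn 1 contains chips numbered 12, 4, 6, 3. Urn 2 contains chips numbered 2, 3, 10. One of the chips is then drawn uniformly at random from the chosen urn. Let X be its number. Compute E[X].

E[X | urn 1] = (12+4+6+3)/4 = 25/4.
E[X | urn 2] = (2+3+10)/3 = 5.
By the law of total expectation,
E[X] = (1/2)·(25/4) + (1/2)·(5) = 45/8.

45/8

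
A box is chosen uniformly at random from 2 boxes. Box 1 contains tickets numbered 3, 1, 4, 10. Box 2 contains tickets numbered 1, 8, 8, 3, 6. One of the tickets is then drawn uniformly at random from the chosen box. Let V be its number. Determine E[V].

97/20

E[V | box 1] = (3+1+4+10)/4 = 9/2.
E[V | box 2] = (1+8+8+3+6)/5 = 26/5.
By the law of total expectation,
E[V] = (1/2)·(9/2) + (1/2)·(26/5) = 97/20.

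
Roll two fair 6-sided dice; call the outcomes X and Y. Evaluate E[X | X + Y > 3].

122/33

P(X + Y > 3) = 11/12.
Summing X·P(x,y) over outcomes with X + Y > 3 gives 61/18.
E[X | X + Y > 3] = (61/18) / (11/12) = 122/33.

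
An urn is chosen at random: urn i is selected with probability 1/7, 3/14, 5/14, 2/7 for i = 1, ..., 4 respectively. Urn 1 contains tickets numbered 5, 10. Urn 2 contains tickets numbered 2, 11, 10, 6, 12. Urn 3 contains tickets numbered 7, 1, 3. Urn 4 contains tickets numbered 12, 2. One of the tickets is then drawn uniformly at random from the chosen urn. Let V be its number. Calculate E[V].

E[V | urn 1] = (5+10)/2 = 15/2.
E[V | urn 2] = (2+11+10+6+12)/5 = 41/5.
E[V | urn 3] = (7+1+3)/3 = 11/3.
E[V | urn 4] = (12+2)/2 = 7.
By the law of total expectation,
E[V] = (1/7)·(15/2) + (3/14)·(41/5) + (5/14)·(11/3) + (2/7)·(7) = 1289/210.

1289/210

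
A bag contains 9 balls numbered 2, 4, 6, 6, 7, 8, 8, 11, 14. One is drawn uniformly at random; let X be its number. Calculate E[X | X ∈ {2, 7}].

9/2

P(X ∈ {2, 7}) = 2/9.
Σ over the event: 2·1/9 + 7·1/9 = 1.
E[X | X ∈ {2, 7}] = (1) / (2/9) = 9/2.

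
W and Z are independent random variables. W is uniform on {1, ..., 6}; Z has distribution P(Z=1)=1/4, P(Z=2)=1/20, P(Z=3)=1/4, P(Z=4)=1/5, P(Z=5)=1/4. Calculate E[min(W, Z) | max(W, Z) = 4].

P(max(W, Z) = 4) = 9/40.
Summing min(W,Z)·P(x,y) over outcomes with max(W, Z) = 4 gives 31/60.
E[min(W, Z) | max(W, Z) = 4] = (31/60) / (9/40) = 62/27.

62/27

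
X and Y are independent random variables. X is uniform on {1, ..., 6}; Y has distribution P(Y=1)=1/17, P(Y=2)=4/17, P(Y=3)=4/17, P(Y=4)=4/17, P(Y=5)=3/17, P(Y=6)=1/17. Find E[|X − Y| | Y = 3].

3/2

P(Y = 3) = 4/17.
Summing |X−Y|·P(x,y) over outcomes with Y = 3 gives 6/17.
E[|X − Y| | Y = 3] = (6/17) / (4/17) = 3/2.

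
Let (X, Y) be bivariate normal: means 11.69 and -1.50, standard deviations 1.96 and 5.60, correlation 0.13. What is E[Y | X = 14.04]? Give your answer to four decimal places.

The regression of Y on X has slope ρ·σ_Y/σ_X and passes through (μ_X, μ_Y).
E[Y | X=14.04] = -1.50 + (0.13)·(5.60/1.96)·(14.04 − (11.69)) = -1.50 + (0.37143)·(2.35) = -0.6271.

-0.6271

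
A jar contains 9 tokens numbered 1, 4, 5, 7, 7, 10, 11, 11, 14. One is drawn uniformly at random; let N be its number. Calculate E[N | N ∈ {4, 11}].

26/3

P(N ∈ {4, 11}) = 1/3.
Σ over the event: 4·1/9 + 11·2/9 = 26/9.
E[N | N ∈ {4, 11}] = (26/9) / (1/3) = 26/3.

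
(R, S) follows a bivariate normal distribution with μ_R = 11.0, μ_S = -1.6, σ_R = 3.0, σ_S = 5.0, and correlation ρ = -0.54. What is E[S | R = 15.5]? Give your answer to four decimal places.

E[S | R=x] = μ_S + ρ(σ_S/σ_R)(x − μ_R) for jointly normal variables.
E[S | R=15.5] = -1.6 + (-0.54)·(5.0/3.0)·(15.5 − (11.0)) = -1.6 + (-0.9)·(4.5) = -5.6500.

-5.6500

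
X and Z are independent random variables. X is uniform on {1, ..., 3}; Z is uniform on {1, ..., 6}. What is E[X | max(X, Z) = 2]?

P(max(X, Z) = 2) = 1/6.
Summing X·P(x,y) over outcomes with max(X, Z) = 2 gives 5/18.
E[X | max(X, Z) = 2] = (5/18) / (1/6) = 5/3.

5/3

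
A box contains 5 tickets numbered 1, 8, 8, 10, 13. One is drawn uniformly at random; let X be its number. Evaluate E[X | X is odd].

7

P(X is odd) = 2/5.
Σ over the event: 1·1/5 + 13·1/5 = 14/5.
E[X | X is odd] = (14/5) / (2/5) = 7.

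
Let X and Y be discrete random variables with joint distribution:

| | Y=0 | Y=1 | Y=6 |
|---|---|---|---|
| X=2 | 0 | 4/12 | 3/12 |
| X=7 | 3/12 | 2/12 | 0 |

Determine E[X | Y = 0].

7

P(Y = 0) = 1/4.
Σ X·P over the event = 7·(3/12) = 7/4.
E[X | Y = 0] = (7/4) / (1/4) = 7.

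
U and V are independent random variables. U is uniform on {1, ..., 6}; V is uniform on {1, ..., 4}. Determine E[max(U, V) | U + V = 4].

8/3

Outcomes with U + V = 4: (1,3), (2,2), (3,1), each with probability 1/24.
E[max(U, V) | U + V = 4] = (3 + 2 + 3) / 3 = 8/3.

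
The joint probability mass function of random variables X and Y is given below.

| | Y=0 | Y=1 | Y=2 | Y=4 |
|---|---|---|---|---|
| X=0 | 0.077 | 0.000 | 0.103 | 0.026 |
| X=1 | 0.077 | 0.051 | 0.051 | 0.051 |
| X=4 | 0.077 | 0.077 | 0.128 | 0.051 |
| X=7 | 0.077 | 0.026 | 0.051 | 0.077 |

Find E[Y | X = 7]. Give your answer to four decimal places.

1.8874

P(X = 7) = 0.231.
Summing Y·P(X=x,Y=y) over the conditioning event gives 0.436.
E[Y | X = 7] = (0.436) / (0.231) = 1.8874.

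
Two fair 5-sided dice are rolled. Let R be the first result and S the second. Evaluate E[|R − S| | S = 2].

7/5

Outcomes with S = 2: (1,2), (2,2), (3,2), (4,2), (5,2), each with probability 1/25.
E[|R − S| | S = 2] = (1 + 0 + 1 + 2 + 3) / 5 = 7/5.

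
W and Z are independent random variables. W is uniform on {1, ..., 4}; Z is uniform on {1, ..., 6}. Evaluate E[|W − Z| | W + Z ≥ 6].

P(W + Z ≥ 6) = 7/12.
Summing |W−Z|·P(x,y) over outcomes with W + Z ≥ 6 gives 5/4.
E[|W − Z| | W + Z ≥ 6] = (5/4) / (7/12) = 15/7.

15/7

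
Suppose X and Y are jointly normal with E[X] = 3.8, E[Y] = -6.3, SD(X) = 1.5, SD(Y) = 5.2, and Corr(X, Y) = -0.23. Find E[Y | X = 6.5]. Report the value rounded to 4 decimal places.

The regression of Y on X has slope ρ·σ_Y/σ_X and passes through (μ_X, μ_Y).
E[Y | X=6.5] = -6.3 + (-0.23)·(5.2/1.5)·(6.5 − (3.8)) = -6.3 + (-0.79733)·(2.7) = -8.4528.

-8.4528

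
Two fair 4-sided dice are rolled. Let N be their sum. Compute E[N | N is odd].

5

P(N is odd) = 1/2.
Σ over the event: 3·1/8 + 5·1/4 + 7·1/8 = 5/2.
E[N | N is odd] = (5/2) / (1/2) = 5.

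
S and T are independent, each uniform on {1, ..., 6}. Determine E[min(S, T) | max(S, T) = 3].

9/5

P(max(S, T) = 3) = 5/36.
Summing min(S,T)·P(x,y) over outcomes with max(S, T) = 3 gives 1/4.
E[min(S, T) | max(S, T) = 3] = (1/4) / (5/36) = 9/5.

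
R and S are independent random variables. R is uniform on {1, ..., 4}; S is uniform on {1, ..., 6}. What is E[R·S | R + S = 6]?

15/2

Outcomes with R + S = 6: (1,5), (2,4), (3,3), (4,2), each with probability 1/24.
E[R·S | R + S = 6] = (5 + 8 + 9 + 8) / 4 = 15/2.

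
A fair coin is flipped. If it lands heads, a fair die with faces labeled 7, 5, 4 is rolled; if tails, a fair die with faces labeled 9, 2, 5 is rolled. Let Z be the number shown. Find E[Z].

E[Z | heads] = (7+5+4)/3 = 16/3.
E[Z | tails] = (9+2+5)/3 = 16/3.
By the law of total expectation,
E[Z] = (1/2)·(16/3) + (1/2)·(16/3) = 16/3.

16/3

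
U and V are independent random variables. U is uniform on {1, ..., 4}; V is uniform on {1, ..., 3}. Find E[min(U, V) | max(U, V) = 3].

P(max(U, V) = 3) = 5/12.
Summing min(U,V)·P(x,y) over outcomes with max(U, V) = 3 gives 3/4.
E[min(U, V) | max(U, V) = 3] = (3/4) / (5/12) = 9/5.

9/5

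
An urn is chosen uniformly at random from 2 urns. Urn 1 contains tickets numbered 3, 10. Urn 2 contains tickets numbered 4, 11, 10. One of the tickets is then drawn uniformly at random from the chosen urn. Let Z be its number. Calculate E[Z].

89/12

E[Z | urn 1] = (3+10)/2 = 13/2.
E[Z | urn 2] = (4+11+10)/3 = 25/3.
By the law of total expectation,
E[Z] = (1/2)·(13/2) + (1/2)·(25/3) = 89/12.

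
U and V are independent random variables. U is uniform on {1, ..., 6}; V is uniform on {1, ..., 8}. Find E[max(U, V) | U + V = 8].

Outcomes with U + V = 8: (1,7), (2,6), (3,5), (4,4), (5,3), (6,2), each with probability 1/48.
E[max(U, V) | U + V = 8] = (7 + 6 + 5 + 4 + 5 + 6) / 6 = 11/2.

11/2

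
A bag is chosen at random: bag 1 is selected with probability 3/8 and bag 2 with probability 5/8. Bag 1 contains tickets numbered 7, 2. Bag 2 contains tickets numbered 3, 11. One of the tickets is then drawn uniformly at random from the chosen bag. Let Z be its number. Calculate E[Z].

97/16

E[Z | bag 1] = (7+2)/2 = 9/2.
E[Z | bag 2] = (3+11)/2 = 7.
By the law of total expectation,
E[Z] = (3/8)·(9/2) + (5/8)·(7) = 97/16.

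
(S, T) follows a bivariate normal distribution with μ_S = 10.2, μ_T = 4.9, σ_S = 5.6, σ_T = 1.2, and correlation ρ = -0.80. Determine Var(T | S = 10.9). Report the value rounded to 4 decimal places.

0.5184

Var(T | S=x) = (1 − ρ²)·σ_T².
Var(T | S=10.9) = (1.2)²·(1 − (-0.80)²) = 1.44·0.36 = 0.5184.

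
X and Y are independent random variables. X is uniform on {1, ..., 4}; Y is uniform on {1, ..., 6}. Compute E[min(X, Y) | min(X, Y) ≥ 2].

P(min(X, Y) ≥ 2) = 5/8.
Summing min(X,Y)·P(x,y) over outcomes with min(X, Y) ≥ 2 gives 41/24.
E[min(X, Y) | min(X, Y) ≥ 2] = (41/24) / (5/8) = 41/15.

41/15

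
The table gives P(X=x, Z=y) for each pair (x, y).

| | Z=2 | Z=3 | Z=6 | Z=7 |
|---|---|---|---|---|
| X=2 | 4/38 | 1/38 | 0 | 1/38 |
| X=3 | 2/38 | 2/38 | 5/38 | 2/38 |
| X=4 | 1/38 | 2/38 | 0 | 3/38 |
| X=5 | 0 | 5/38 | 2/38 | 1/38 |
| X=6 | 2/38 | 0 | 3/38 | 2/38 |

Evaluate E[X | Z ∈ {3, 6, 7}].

P(Z ∈ {3, 6, 7}) = 29/38.
Summing X·P(X=x,Z=y) over the conditioning event gives 121/38.
E[X | Z ∈ {3, 6, 7}] = (121/38) / (29/38) = 121/29.

121/29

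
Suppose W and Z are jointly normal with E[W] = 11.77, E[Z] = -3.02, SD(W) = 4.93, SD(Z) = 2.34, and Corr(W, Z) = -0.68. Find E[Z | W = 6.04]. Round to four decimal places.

For a bivariate normal, E[Z | W=x] = μ_Z + ρ·(σ_Z/σ_W)·(x − μ_W).
E[Z | W=6.04] = -3.02 + (-0.68)·(2.34/4.93)·(6.04 − (11.77)) = -3.02 + (-0.32276)·(-5.73) = -1.1706.

-1.1706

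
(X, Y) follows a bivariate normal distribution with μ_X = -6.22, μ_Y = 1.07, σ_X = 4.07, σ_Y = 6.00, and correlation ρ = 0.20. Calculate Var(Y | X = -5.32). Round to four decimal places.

For a bivariate normal, Var(Y | X=x) = σ_Y²(1 − ρ²).
Var(Y | X=-5.32) = (6.00)²·(1 − (0.20)²) = 36·0.96 = 34.5600.

34.5600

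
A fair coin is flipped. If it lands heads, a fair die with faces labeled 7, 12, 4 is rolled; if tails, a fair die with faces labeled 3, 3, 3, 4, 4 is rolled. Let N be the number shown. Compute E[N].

83/15

E[N | heads] = (7+12+4)/3 = 23/3.
E[N | tails] = (3+3+3+4+4)/5 = 17/5.
E[N] = (1/2)·(23/3) + (1/2)·(17/5) = 83/15.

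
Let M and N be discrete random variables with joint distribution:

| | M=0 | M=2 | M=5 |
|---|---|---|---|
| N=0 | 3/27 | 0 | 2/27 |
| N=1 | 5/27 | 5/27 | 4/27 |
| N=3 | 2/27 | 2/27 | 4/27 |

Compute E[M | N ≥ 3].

P(N ≥ 3) = 8/27.
Σ M·P over the event = 0·(2/27) + 2·(2/27) + 5·(4/27) = 8/9.
E[M | N ≥ 3] = (8/9) / (8/27) = 3.

3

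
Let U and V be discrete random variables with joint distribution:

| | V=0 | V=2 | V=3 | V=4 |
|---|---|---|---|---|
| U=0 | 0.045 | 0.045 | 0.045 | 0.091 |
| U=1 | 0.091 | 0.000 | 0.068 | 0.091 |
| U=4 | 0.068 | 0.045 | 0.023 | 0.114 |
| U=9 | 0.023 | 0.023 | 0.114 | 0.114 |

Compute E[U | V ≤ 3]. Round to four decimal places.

P(V ≤ 3) = 0.590.
Summing U·P(U=x,V=y) over the conditioning event gives 2.143.
E[U | V ≤ 3] = (2.143) / (0.590) = 3.6322.

3.6322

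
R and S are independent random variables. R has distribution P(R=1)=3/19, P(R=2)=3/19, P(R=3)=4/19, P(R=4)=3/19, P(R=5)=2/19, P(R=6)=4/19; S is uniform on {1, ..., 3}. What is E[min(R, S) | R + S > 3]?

31/16

P(R + S > 3) = 16/19.
Summing min(R,S)·P(x,y) over outcomes with R + S > 3 gives 31/19.
E[min(R, S) | R + S > 3] = (31/19) / (16/19) = 31/16.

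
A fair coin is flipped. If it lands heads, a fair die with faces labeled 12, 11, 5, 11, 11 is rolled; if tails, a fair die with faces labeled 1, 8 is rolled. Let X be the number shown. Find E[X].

E[X | heads] = (12+11+5+11+11)/5 = 10.
E[X | tails] = (1+8)/2 = 9/2.
E[X] = (1/2)·(10) + (1/2)·(9/2) = 29/4.

29/4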